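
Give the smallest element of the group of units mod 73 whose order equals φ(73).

5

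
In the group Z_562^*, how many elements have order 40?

φ(562) = φ(2)·φ(281) = 1·280 = 280 = 2^3 · 5 · 7.
In a cyclic group of order 280, there are φ(d) elements of order d for each divisor d of 280, and zero for non-divisors.
40 = 2^3 · 5 divides 280, and φ(40) = 16.

16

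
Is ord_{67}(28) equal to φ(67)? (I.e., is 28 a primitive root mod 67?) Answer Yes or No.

φ(67) = 67 − 1 = 66 = 2 · 3 · 11.
Test 28^(66/q) mod 67 for each prime factor q of 66:
28^33 ≡ 66 (mod 67)  [q = 2: ≢ 1 ✓]
28^22 ≡ 37 (mod 67)  [q = 3: ≢ 1 ✓]
28^6 ≡ 40 (mod 67)  [q = 11: ≢ 1 ✓]
Every test exponent gives a nontrivial residue, hence 28 generates the full group.

Yes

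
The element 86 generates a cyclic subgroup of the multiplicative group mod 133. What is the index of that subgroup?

6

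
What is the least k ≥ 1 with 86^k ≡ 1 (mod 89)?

The order of 86 must divide φ(89) = 89 − 1 = 88 = 2^3 · 11.
Divisors of 88: 1, 2, 4, 8, 11, 22, 44, 88.
Compute 86^d (mod 89) for the divisors d until we hit 1:
86^1 ≡ 86 (mod 89)
86^2 ≡ 9 (mod 89)
86^4 ≡ 81 (mod 89)
86^8 ≡ 64 (mod 89)
86^11 ≡ 52 (mod 89)
86^22 ≡ 34 (mod 89)
86^44 ≡ 88 (mod 89)
86^88 ≡ 1 (mod 89) ✓
Therefore the multiplicative order of 86 modulo 89 is 88.

88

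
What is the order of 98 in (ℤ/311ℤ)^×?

The order of 98 must divide φ(311) = 311 − 1 = 310 = 2 · 5 · 31.
Divisors of 310: 1, 2, 5, 10, 31, 62, 155, 310.
Check 98^d mod 311 for each divisor in increasing order:
98^1 ≡ 98
98^2 ≡ 274
98^5 ≡ 121
98^10 ≡ 24
98^31 ≡ 36
98^62 ≡ 52
98^155 ≡ 1
The smallest such exponent is 155, so the order of 98 is 155.

155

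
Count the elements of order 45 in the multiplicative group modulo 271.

φ(271) = 271 − 1 = 270 = 2 · 3^3 · 5.
(Z/271Z)^× is cyclic (|G| = 270); a cyclic group of order m has exactly φ(d) elements of each order d | m, and none otherwise.
45 = 3^2 · 5 divides 270, and φ(45) = 24.

24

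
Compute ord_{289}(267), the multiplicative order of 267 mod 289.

272

Since 267 ∈ (Z/289Z)^×, its order divides φ(289) = φ(17^2) = 17·(17−1) = 272 = 2^4 · 17.
Divisors of 272: 1, 2, 4, 8, 16, 17, 34, 68, 136, 272.
Check 267^d mod 289 for each divisor in increasing order:
267^1 ≡ 267 (mod 289)
267^2 ≡ 195 (mod 289)
267^4 ≡ 166 (mod 289)
267^8 ≡ 101 (mod 289)
267^16 ≡ 86 (mod 289)
267^17 ≡ 131 (mod 289)
267^34 ≡ 110 (mod 289)
267^68 ≡ 251 (mod 289)
267^136 ≡ 288 (mod 289)
267^272 ≡ 1 (mod 289) ✓
So ord_289(267) = 272.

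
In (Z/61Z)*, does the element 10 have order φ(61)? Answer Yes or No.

Yes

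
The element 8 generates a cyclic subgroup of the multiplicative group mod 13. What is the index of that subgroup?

3

The order of 8 must divide φ(13) = 13 − 1 = 12 = 2^2 · 3.
Divisors of 12: 1, 2, 3, 4, 6, 12.
Check 8^d mod 13 for each divisor in increasing order:
8^1 ≡ 8
8^2 ≡ 12
8^3 ≡ 5
8^4 ≡ 1
So ord_13(8) = 4, hence |⟨8⟩| = 4.
Index = |(Z/13Z)^×| / |⟨8⟩| = 12 / 4 = 3.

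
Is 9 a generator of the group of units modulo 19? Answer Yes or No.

φ(19) = 19 − 1 = 18 = 2 · 3^2.
9 is a primitive root mod 19 iff 9^(φ(19)/q) ≢ 1 for every prime q | φ(19), i.e. q ∈ {2, 3}.
9^9 ≡ 1 (mod 19)  [q = 2: ≡ 1 ✗]
9^6 ≡ 11 (mod 19)  [q = 3: ≢ 1 ✓]
Since 9^9 ≡ 1, the order of 9 divides 9 < 18, so 9 is not a primitive root.

No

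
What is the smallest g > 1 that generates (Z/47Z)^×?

5

φ(47) = 47 − 1 = 46 = 2 · 23.
g is a primitive root iff g^(46/q) ≢ 1 (mod 47) for each prime q ∈ {2, 23}.
g = 2: 2^23 ≡ 1 — hits 1, so not a primitive root.
g = 3: 3^23 ≡ 1 — hits 1, so not a primitive root.
g = 4: 4^23 ≡ 1 — hits 1, so not a primitive root.
g = 5: 5^23 ≡ 46; 5^2 ≡ 25 — none is 1, so 5 is a primitive root.
Hence the least primitive root of 47 is 5.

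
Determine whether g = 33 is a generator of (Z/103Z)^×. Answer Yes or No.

φ(103) = 103 − 1 = 102 = 2 · 3 · 17.
It suffices to check that the order of 33 is not a proper divisor of 102: compute 33^(102/q) for q ∈ {2, 3, 17}.
33^51 ≡ 1 (mod 103)  [q = 2: ≡ 1 ✗]
33^34 ≡ 56 (mod 103)  [q = 3: ≢ 1 ✓]
33^6 ≡ 100 (mod 103)  [q = 17: ≢ 1 ✓]
The check at q = 2 fails, so 33 generates a proper subgroup.

No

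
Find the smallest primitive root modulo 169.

2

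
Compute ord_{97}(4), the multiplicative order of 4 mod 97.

24

Since 4 ∈ (Z/97Z)^×, its order divides φ(97) = 97 − 1 = 96 = 2^5 · 3.
Divisors of 96: 1, 2, 3, 4, 6, 8, 12, 16, 24, 32, 48, 96.
Test each divisor d:
4^1 ≡ 4 (mod 97)
4^2 ≡ 16 (mod 97)
4^3 ≡ 64 (mod 97)
4^4 ≡ 62 (mod 97)
4^6 ≡ 22 (mod 97)
4^8 ≡ 61 (mod 97)
4^12 ≡ 96 (mod 97)
4^16 ≡ 35 (mod 97)
4^24 ≡ 1 (mod 97) ✓
Hence ord(4) = 24.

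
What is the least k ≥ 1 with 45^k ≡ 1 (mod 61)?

The order of 45 must divide φ(61) = 61 − 1 = 60 = 2^2 · 3 · 5.
Divisors of 60: 1, 2, 3, 4, 5, 6, 10, 12, 15, 20, 30, 60.
Test each divisor d:
45^1 ≡ 45 (mod 61)
45^2 ≡ 12 (mod 61)
45^3 ≡ 52 (mod 61)
45^4 ≡ 22 (mod 61)
45^5 ≡ 14 (mod 61)
45^6 ≡ 20 (mod 61)
45^10 ≡ 13 (mod 61)
45^12 ≡ 34 (mod 61)
45^15 ≡ 60 (mod 61)
45^20 ≡ 47 (mod 61)
45^30 ≡ 1 (mod 61) ✓
Therefore the multiplicative order of 45 modulo 61 is 30.

30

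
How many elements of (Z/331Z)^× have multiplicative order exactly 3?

φ(331) = 331 − 1 = 330 = 2 · 3 · 5 · 11.
In a cyclic group of order 330, there are φ(d) elements of order d for each divisor d of 330, and zero for non-divisors.
3 | 330, and φ(3) = 3 − 1 = 2.

2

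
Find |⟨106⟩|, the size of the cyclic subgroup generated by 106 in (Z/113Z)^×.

7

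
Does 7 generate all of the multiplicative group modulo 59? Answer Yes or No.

No

φ(59) = 59 − 1 = 58 = 2 · 29.
7 is a primitive root mod 59 iff 7^(φ(59)/q) ≢ 1 for every prime q | φ(59), i.e. q ∈ {2, 29}.
7^29 ≡ 1 (mod 59)  [q = 2: ≡ 1 ✗]
7^2 ≡ 49 (mod 59)  [q = 29: ≢ 1 ✓]
The check at q = 2 fails, so 7 generates a proper subgroup.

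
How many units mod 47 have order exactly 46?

φ(47) = 47 − 1 = 46 = 2 · 23.
(Z/47Z)^× is cyclic (|G| = 46); a cyclic group of order m has exactly φ(d) elements of each order d | m, and none otherwise.
46 = 2 · 23 divides 46, and φ(46) = 22.

22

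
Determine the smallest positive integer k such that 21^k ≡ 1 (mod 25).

5

The order of 21 must divide φ(25) = φ(5^2) = 5·(5−1) = 20 = 2^2 · 5.
Divisors of 20: 1, 2, 4, 5, 10, 20.
Test each divisor d:
21^1 ≡ 21 (mod 25)
21^2 ≡ 16 (mod 25)
21^4 ≡ 6 (mod 25)
21^5 ≡ 1 (mod 25) ✓
So ord_25(21) = 5.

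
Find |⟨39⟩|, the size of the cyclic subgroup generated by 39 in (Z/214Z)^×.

53

By Lagrange's theorem, ord_214(39) divides φ(214) = φ(2)·φ(107) = 1·106 = 106 = 2 · 53.
Divisors of 106: 1, 2, 53, 106.
Evaluate successive powers at the divisors of 106:
39^1 ≡ 39
39^2 ≡ 23
39^53 ≡ 1
Hence ord(39) = 53.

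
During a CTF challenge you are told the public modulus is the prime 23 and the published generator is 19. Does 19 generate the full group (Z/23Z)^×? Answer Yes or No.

φ(23) = 23 − 1 = 22 = 2 · 11.
19 is a primitive root mod 23 iff 19^(φ(23)/q) ≢ 1 for every prime q | φ(23), i.e. q ∈ {2, 11}.
19^11 ≡ 22 (mod 23)  [q = 2: ≢ 1 ✓]
19^2 ≡ 16 (mod 23)  [q = 11: ≢ 1 ✓]
Every test exponent gives a nontrivial residue, hence 19 generates the full group.

Yes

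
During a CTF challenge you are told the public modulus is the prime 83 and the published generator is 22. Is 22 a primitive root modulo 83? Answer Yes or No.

φ(83) = 83 − 1 = 82 = 2 · 41.
An element g generates (Z/83Z)^× iff g^(82/q) ≢ 1 (mod 83) for each prime q ∈ {2, 41}.
22^41 ≡ 82 (mod 83)  [q = 2: ≢ 1 ✓]
22^2 ≡ 69 (mod 83)  [q = 41: ≢ 1 ✓]
All checks pass, so 22 has order 82 and is a primitive root modulo 83.

Yes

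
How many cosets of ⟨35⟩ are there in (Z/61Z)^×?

Since 35 ∈ (Z/61Z)^×, its order divides φ(61) = 61 − 1 = 60 = 2^2 · 3 · 5.
Divisors of 60: 1, 2, 3, 4, 5, 6, 10, 12, 15, 20, 30, 60.
Evaluate successive powers at the divisors of 60:
35^1 ≡ 35
35^2 ≡ 5
35^3 ≡ 53
35^4 ≡ 25
35^5 ≡ 21
35^6 ≡ 3
35^10 ≡ 14
35^12 ≡ 9
35^15 ≡ 50
35^20 ≡ 13
35^30 ≡ 60
35^60 ≡ 1
The order of 35 is 60, so the subgroup it generates has 60 elements.
Index = |(Z/61Z)^×| / |⟨35⟩| = 60 / 60 = 1.

1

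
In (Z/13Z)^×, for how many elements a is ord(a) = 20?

0

φ(13) = 13 − 1 = 12 = 2^2 · 3.
(Z/13Z)^× is cyclic (|G| = 12); a cyclic group of order m has exactly φ(d) elements of each order d | m, and none otherwise.
20 does not divide 12, so no element of (Z/13Z)^× has order 20.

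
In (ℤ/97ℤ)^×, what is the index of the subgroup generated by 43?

Since 43 ∈ (Z/97Z)^×, its order divides φ(97) = 97 − 1 = 96 = 2^5 · 3.
Divisors of 96: 1, 2, 3, 4, 6, 8, 12, 16, 24, 32, 48, 96.
Check 43^d mod 97 for each divisor in increasing order:
43^1 ≡ 43
43^2 ≡ 6
43^3 ≡ 64
43^4 ≡ 36
43^6 ≡ 22
43^8 ≡ 35
43^12 ≡ 96
43^16 ≡ 61
43^24 ≡ 1
Thus |⟨43⟩| = ord(43) = 24.
Index = |(Z/97Z)^×| / |⟨43⟩| = 96 / 24 = 4.

4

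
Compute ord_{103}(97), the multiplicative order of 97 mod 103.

Since 97 ∈ (Z/103Z)^×, its order divides φ(103) = 103 − 1 = 102 = 2 · 3 · 17.
Divisors of 102: 1, 2, 3, 6, 17, 34, 51, 102.
Test each divisor d:
97^1 ≡ 97 (mod 103)
97^2 ≡ 36 (mod 103)
97^3 ≡ 93 (mod 103)
97^6 ≡ 100 (mod 103)
97^17 ≡ 56 (mod 103)
97^34 ≡ 46 (mod 103)
97^51 ≡ 1 (mod 103) ✓
Hence ord(97) = 51.

51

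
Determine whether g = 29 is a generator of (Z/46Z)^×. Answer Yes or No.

No

φ(46) = φ(2)·φ(23) = 1·22 = 22 = 2 · 11.
An element g generates (Z/46Z)^× iff g^(22/q) ≢ 1 (mod 46) for each prime q ∈ {2, 11}.
29^11 ≡ 1 (mod 46)  [q = 2: ≡ 1 ✗]
29^2 ≡ 13 (mod 46)  [q = 11: ≢ 1 ✓]
The check at q = 2 fails, so 29 generates a proper subgroup.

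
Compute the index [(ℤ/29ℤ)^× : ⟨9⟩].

2

By Lagrange's theorem, ord_29(9) divides φ(29) = 29 − 1 = 28 = 2^2 · 7.
Divisors of 28: 1, 2, 4, 7, 14, 28.
Test each divisor d:
9^1 ≡ 9 (mod 29)
9^2 ≡ 23 (mod 29)
9^4 ≡ 7 (mod 29)
9^7 ≡ 28 (mod 29)
9^14 ≡ 1 (mod 29) ✓
So ord_29(9) = 14, hence |⟨9⟩| = 14.
[(Z/29Z)^× : ⟨9⟩] = 28/14 = 2.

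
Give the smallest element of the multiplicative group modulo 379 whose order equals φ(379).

2

φ(379) = 379 − 1 = 378 = 2 · 3^3 · 7.
g is a primitive root iff g^(378/q) ≢ 1 (mod 379) for each prime q ∈ {2, 3, 7}.
g = 2: 2^189 ≡ 378; 2^126 ≡ 327; 2^54 ≡ 125 — none is 1, so 2 is a primitive root.
So 2 is the smallest generator of (Z/379Z)^×.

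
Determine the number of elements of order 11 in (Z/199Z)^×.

φ(199) = 199 − 1 = 198 = 2 · 3^2 · 11.
In a cyclic group of order 198, there are φ(d) elements of order d for each divisor d of 198, and zero for non-divisors.
11 | 198, and φ(11) = 11 − 1 = 10.

10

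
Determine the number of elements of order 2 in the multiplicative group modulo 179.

1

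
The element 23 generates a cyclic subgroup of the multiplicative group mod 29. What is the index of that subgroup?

4

Since 23 ∈ (Z/29Z)^×, its order divides φ(29) = 29 − 1 = 28 = 2^2 · 7.
Divisors of 28: 1, 2, 4, 7, 14, 28.
Check 23^d mod 29 for each divisor in increasing order:
23^1 ≡ 23 (mod 29)
23^2 ≡ 7 (mod 29)
23^4 ≡ 20 (mod 29)
23^7 ≡ 1 (mod 29) ✓
Thus |⟨23⟩| = ord(23) = 7.
[(Z/29Z)^× : ⟨23⟩] = 28/7 = 4.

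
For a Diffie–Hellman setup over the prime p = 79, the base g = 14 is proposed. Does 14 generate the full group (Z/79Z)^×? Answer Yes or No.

No

φ(79) = 79 − 1 = 78 = 2 · 3 · 13.
Test 14^(78/q) mod 79 for each prime factor q of 78:
14^39 ≡ 78 (mod 79)  [q = 2: ≢ 1 ✓]
14^26 ≡ 1 (mod 79)  [q = 3: ≡ 1 ✗]
14^6 ≡ 46 (mod 79)  [q = 13: ≢ 1 ✓]
14^26 ≡ 1 shows ord(14) | 26, strictly less than φ(79); not a primitive root.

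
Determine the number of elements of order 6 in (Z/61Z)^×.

φ(61) = 61 − 1 = 60 = 2^2 · 3 · 5.
(Z/61Z)^× is cyclic (|G| = 60); a cyclic group of order m has exactly φ(d) elements of each order d | m, and none otherwise.
6 = 2 · 3 divides 60, and φ(6) = 2.

2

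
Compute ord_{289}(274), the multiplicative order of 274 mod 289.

136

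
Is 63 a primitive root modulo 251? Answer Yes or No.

No

φ(251) = 251 − 1 = 250 = 2 · 5^3.
An element g generates (Z/251Z)^× iff g^(250/q) ≢ 1 (mod 251) for each prime q ∈ {2, 5}.
63^125 ≡ 1 (mod 251)  [q = 2: ≡ 1 ✗]
63^50 ≡ 1 (mod 251)  [q = 5: ≡ 1 ✗]
The check at q = 2 fails, so 63 generates a proper subgroup.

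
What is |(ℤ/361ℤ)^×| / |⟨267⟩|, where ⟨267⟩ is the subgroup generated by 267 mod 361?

18

By Lagrange's theorem, ord_361(267) divides φ(361) = φ(19^2) = 19·(19−1) = 342 = 2 · 3^2 · 19.
Divisors of 342: 1, 2, 3, 6, 9, 18, 19, 38, 57, 114, 171, 342.
Evaluate successive powers at the divisors of 342:
267^1 ≡ 267
267^2 ≡ 172
267^3 ≡ 77
267^6 ≡ 153
267^9 ≡ 229
267^18 ≡ 96
267^19 ≡ 1
So ord_361(267) = 19, hence |⟨267⟩| = 19.
Index = |(Z/361Z)^×| / |⟨267⟩| = 342 / 19 = 18.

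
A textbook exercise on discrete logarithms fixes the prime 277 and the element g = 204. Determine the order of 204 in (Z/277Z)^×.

92

Since 204 ∈ (Z/277Z)^×, its order divides φ(277) = 277 − 1 = 276 = 2^2 · 3 · 23.
Divisors of 276: 1, 2, 3, 4, 6, 12, 23, 46, 69, 92, 138, 276.
Compute 204^d (mod 277) for the divisors d until we hit 1:
204^1 ≡ 204
204^2 ≡ 66
204^3 ≡ 168
204^4 ≡ 201
204^6 ≡ 247
204^12 ≡ 69
204^23 ≡ 60
204^46 ≡ 276
204^69 ≡ 217
204^92 ≡ 1
So ord_277(204) = 92.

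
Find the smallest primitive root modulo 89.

3

φ(89) = 89 − 1 = 88 = 2^3 · 11.
Test candidates g = 2, 3, … against the prime factors q ∈ {2, 11} of φ(89): g is a generator iff g^(88/q) ≢ 1 for every such q.
g = 2: 2^44 ≡ 1 — hits 1, so not a primitive root.
g = 3: 3^44 ≡ 88; 3^8 ≡ 64 — none is 1, so 3 is a primitive root.
The smallest primitive root modulo 89 is 3.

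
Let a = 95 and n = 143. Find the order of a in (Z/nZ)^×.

30

ord(95) | φ(143) = φ(11·13) = (11−1)·(13−1) = 10·12 = 120 = 2^3 · 3 · 5.
Divisors of 120: 1, 2, 3, 4, 5, 6, 8, 10, 12, 15, 20, 24, 30, 40, 60, 120.
Evaluate successive powers at the divisors of 120:
95^1 ≡ 95 (mod 143)
95^2 ≡ 16 (mod 143)
95^3 ≡ 90 (mod 143)
95^4 ≡ 113 (mod 143)
95^5 ≡ 10 (mod 143)
95^6 ≡ 92 (mod 143)
95^8 ≡ 42 (mod 143)
95^10 ≡ 100 (mod 143)
95^12 ≡ 27 (mod 143)
95^15 ≡ 142 (mod 143)
95^20 ≡ 133 (mod 143)
95^24 ≡ 14 (mod 143)
95^30 ≡ 1 (mod 143) ✓
Hence ord(95) = 30.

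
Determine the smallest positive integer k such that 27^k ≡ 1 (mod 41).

ord(27) | φ(41) = 41 − 1 = 40 = 2^3 · 5.
Divisors of 40: 1, 2, 4, 5, 8, 10, 20, 40.
Test each divisor d:
27^1 ≡ 27
27^2 ≡ 32
27^4 ≡ 40
27^5 ≡ 14
27^8 ≡ 1
So ord_41(27) = 8.

8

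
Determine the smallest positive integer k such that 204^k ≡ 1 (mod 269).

By Lagrange's theorem, ord_269(204) divides φ(269) = 269 − 1 = 268 = 2^2 · 67.
Divisors of 268: 1, 2, 4, 67, 134, 268.
Check 204^d mod 269 for each divisor in increasing order:
204^1 ≡ 204 (mod 269)
204^2 ≡ 190 (mod 269)
204^4 ≡ 54 (mod 269)
204^67 ≡ 1 (mod 269) ✓
Therefore the multiplicative order of 204 modulo 269 is 67.

67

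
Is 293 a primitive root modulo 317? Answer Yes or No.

φ(317) = 317 − 1 = 316 = 2^2 · 79.
An element g generates (Z/317Z)^× iff g^(316/q) ≢ 1 (mod 317) for each prime q ∈ {2, 79}.
293^158 ≡ 1 (mod 317)  [q = 2: ≡ 1 ✗]
293^4 ≡ 194 (mod 317)  [q = 79: ≢ 1 ✓]
Since 293^158 ≡ 1, the order of 293 divides 158 < 316, so 293 is not a primitive root.

No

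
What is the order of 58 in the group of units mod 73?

72

Since 58 ∈ (Z/73Z)^×, its order divides φ(73) = 73 − 1 = 72 = 2^3 · 3^2.
Divisors of 72: 1, 2, 3, 4, 6, 8, 9, 12, 18, 24, 36, 72.
Evaluate successive powers at the divisors of 72:
58^1 ≡ 58
58^2 ≡ 6
58^3 ≡ 56
58^4 ≡ 36
58^6 ≡ 70
58^8 ≡ 55
58^9 ≡ 51
58^12 ≡ 9
58^18 ≡ 46
58^24 ≡ 8
58^36 ≡ 72
58^72 ≡ 1
Therefore the multiplicative order of 58 modulo 73 is 72.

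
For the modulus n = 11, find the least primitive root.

2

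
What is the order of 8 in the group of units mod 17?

By Lagrange's theorem, ord_17(8) divides φ(17) = 17 − 1 = 16 = 2^4.
Divisors of 16: 1, 2, 4, 8, 16.
Compute 8^d (mod 17) for the divisors d until we hit 1:
8^1 ≡ 8 (mod 17)
8^2 ≡ 13 (mod 17)
8^4 ≡ 16 (mod 17)
8^8 ≡ 1 (mod 17) ✓
So ord_17(8) = 8.

8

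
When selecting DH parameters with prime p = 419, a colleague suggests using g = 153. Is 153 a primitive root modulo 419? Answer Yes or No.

Yes

φ(419) = 419 − 1 = 418 = 2 · 11 · 19.
An element g generates (Z/419Z)^× iff g^(418/q) ≢ 1 (mod 419) for each prime q ∈ {2, 11, 19}.
153^209 ≡ 418 (mod 419)  [q = 2: ≢ 1 ✓]
153^38 ≡ 69 (mod 419)  [q = 11: ≢ 1 ✓]
153^22 ≡ 49 (mod 419)  [q = 19: ≢ 1 ✓]
None equal 1, so ord_419(153) = 418: 153 is a primitive root.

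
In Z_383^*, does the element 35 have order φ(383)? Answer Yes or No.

Yes

φ(383) = 383 − 1 = 382 = 2 · 191.
It suffices to check that the order of 35 is not a proper divisor of 382: compute 35^(382/q) for q ∈ {2, 191}.
35^191 ≡ 382 (mod 383)  [q = 2: ≢ 1 ✓]
35^2 ≡ 76 (mod 383)  [q = 191: ≢ 1 ✓]
All checks pass, so 35 has order 382 and is a primitive root modulo 383.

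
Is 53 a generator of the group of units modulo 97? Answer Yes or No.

No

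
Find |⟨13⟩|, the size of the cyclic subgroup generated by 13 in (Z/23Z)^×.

11

By Lagrange's theorem, ord_23(13) divides φ(23) = 23 − 1 = 22 = 2 · 11.
Divisors of 22: 1, 2, 11, 22.
Check 13^d mod 23 for each divisor in increasing order:
13^1 ≡ 13 (mod 23)
13^2 ≡ 8 (mod 23)
13^11 ≡ 1 (mod 23) ✓
Hence ord(13) = 11.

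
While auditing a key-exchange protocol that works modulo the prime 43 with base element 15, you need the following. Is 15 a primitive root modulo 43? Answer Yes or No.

No

φ(43) = 43 − 1 = 42 = 2 · 3 · 7.
15 is a primitive root mod 43 iff 15^(φ(43)/q) ≢ 1 for every prime q | φ(43), i.e. q ∈ {2, 3, 7}.
15^21 ≡ 1 (mod 43)  [q = 2: ≡ 1 ✗]
15^14 ≡ 6 (mod 43)  [q = 3: ≢ 1 ✓]
15^6 ≡ 11 (mod 43)  [q = 7: ≢ 1 ✓]
The check at q = 2 fails, so 15 generates a proper subgroup.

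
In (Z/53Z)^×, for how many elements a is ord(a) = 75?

0

φ(53) = 53 − 1 = 52 = 2^2 · 13.
In a cyclic group of order 52, there are φ(d) elements of order d for each divisor d of 52, and zero for non-divisors.
Since 75 ∤ 52, the count is 0.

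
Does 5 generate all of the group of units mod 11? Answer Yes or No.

No

φ(11) = 11 − 1 = 10 = 2 · 5.
Test 5^(10/q) mod 11 for each prime factor q of 10:
5^5 ≡ 1 (mod 11)  [q = 2: ≡ 1 ✗]
5^2 ≡ 3 (mod 11)  [q = 5: ≢ 1 ✓]
Since 5^5 ≡ 1, the order of 5 divides 5 < 10, so 5 is not a primitive root.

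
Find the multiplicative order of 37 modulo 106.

26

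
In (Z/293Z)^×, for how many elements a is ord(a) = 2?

1

φ(293) = 293 − 1 = 292 = 2^2 · 73.
Since (Z/293Z)^× is cyclic of order 292, the number of elements of order d is φ(d) when d | 292 and 0 otherwise.
2 | 292, and φ(2) = 2 − 1 = 1.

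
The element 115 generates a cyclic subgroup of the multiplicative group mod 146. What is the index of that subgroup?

Since 115 ∈ (Z/146Z)^×, its order divides φ(146) = φ(2)·φ(73) = 1·72 = 72 = 2^3 · 3^2.
Divisors of 72: 1, 2, 3, 4, 6, 8, 9, 12, 18, 24, 36, 72.
Check 115^d mod 146 for each divisor in increasing order:
115^1 ≡ 115
115^2 ≡ 85
115^3 ≡ 139
115^4 ≡ 71
115^6 ≡ 49
115^8 ≡ 77
115^9 ≡ 95
115^12 ≡ 65
115^18 ≡ 119
115^24 ≡ 137
115^36 ≡ 145
115^72 ≡ 1
So ord_146(115) = 72, hence |⟨115⟩| = 72.
Index = |(Z/146Z)^×| / |⟨115⟩| = 72 / 72 = 1.

1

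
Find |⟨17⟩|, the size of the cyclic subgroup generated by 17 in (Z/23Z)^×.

22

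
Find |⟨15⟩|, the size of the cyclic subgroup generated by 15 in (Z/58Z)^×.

28

Since 15 ∈ (Z/58Z)^×, its order divides φ(58) = φ(2)·φ(29) = 1·28 = 28 = 2^2 · 7.
Divisors of 28: 1, 2, 4, 7, 14, 28.
Check 15^d mod 58 for each divisor in increasing order:
15^1 ≡ 15 (mod 58)
15^2 ≡ 51 (mod 58)
15^4 ≡ 49 (mod 58)
15^7 ≡ 17 (mod 58)
15^14 ≡ 57 (mod 58)
15^28 ≡ 1 (mod 58) ✓
The smallest such exponent is 28, so the order of 15 is 28.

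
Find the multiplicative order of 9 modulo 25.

10

Since 9 ∈ (Z/25Z)^×, its order divides φ(25) = φ(5^2) = 5·(5−1) = 20 = 2^2 · 5.
Divisors of 20: 1, 2, 4, 5, 10, 20.
Check 9^d mod 25 for each divisor in increasing order:
9^1 ≡ 9 (mod 25)
9^2 ≡ 6 (mod 25)
9^4 ≡ 11 (mod 25)
9^5 ≡ 24 (mod 25)
9^10 ≡ 1 (mod 25) ✓
Therefore the multiplicative order of 9 modulo 25 is 10.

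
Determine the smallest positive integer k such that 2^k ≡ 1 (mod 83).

By Lagrange's theorem, ord_83(2) divides φ(83) = 83 − 1 = 82 = 2 · 41.
Divisors of 82: 1, 2, 41, 82.
Compute 2^d (mod 83) for the divisors d until we hit 1:
2^1 ≡ 2 (mod 83)
2^2 ≡ 4 (mod 83)
2^41 ≡ 82 (mod 83)
2^82 ≡ 1 (mod 83) ✓
Therefore the multiplicative order of 2 modulo 83 is 82.

82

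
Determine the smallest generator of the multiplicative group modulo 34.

3

φ(34) = φ(2)·φ(17) = 1·16 = 16 = 2^4.
Test candidates g = 2, 3, … against the prime factors q ∈ {2} of φ(34): g is a generator iff g^(16/q) ≢ 1 for every such q.
g = 2: gcd(2, 34) = 2 > 1, not a unit — skip.
g = 3: 3^8 ≡ 33 — none is 1, so 3 is a primitive root.
So 3 is the smallest generator of (Z/34Z)^×.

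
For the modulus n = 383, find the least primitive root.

5

φ(383) = 383 − 1 = 382 = 2 · 191.
g is a primitive root iff g^(382/q) ≢ 1 (mod 383) for each prime q ∈ {2, 191}.
g = 2: 2^191 ≡ 1 — hits 1, so not a primitive root.
g = 3: 3^191 ≡ 1 — hits 1, so not a primitive root.
g = 4: 4^191 ≡ 1 — hits 1, so not a primitive root.
g = 5: 5^191 ≡ 382; 5^2 ≡ 25 — none is 1, so 5 is a primitive root.
The smallest primitive root modulo 383 is 5.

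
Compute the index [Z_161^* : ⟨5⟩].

2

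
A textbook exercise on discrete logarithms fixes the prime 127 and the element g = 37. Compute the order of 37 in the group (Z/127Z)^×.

Since 37 ∈ (Z/127Z)^×, its order divides φ(127) = 127 − 1 = 126 = 2 · 3^2 · 7.
Divisors of 126: 1, 2, 3, 6, 7, 9, 14, 18, 21, 42, 63, 126.
Evaluate successive powers at the divisors of 126:
37^1 ≡ 37
37^2 ≡ 99
37^3 ≡ 107
37^6 ≡ 19
37^7 ≡ 68
37^9 ≡ 1
Therefore the multiplicative order of 37 modulo 127 is 9.

9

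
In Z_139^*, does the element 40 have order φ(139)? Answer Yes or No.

Yes

φ(139) = 139 − 1 = 138 = 2 · 3 · 23.
40 is a primitive root mod 139 iff 40^(φ(139)/q) ≢ 1 for every prime q | φ(139), i.e. q ∈ {2, 3, 23}.
40^69 ≡ 138 (mod 139)  [q = 2: ≢ 1 ✓]
40^46 ≡ 42 (mod 139)  [q = 3: ≢ 1 ✓]
40^6 ≡ 125 (mod 139)  [q = 23: ≢ 1 ✓]
Every test exponent gives a nontrivial residue, hence 40 generates the full group.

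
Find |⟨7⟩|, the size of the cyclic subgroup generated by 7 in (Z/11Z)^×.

10

By Lagrange's theorem, ord_11(7) divides φ(11) = 11 − 1 = 10 = 2 · 5.
Divisors of 10: 1, 2, 5, 10.
Compute 7^d (mod 11) for the divisors d until we hit 1:
7^1 ≡ 7
7^2 ≡ 5
7^5 ≡ 10
7^10 ≡ 1
The smallest such exponent is 10, so the order of 7 is 10.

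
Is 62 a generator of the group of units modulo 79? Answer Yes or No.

No

φ(79) = 79 − 1 = 78 = 2 · 3 · 13.
62 is a primitive root mod 79 iff 62^(φ(79)/q) ≢ 1 for every prime q | φ(79), i.e. q ∈ {2, 3, 13}.
62^39 ≡ 1 (mod 79)  [q = 2: ≡ 1 ✗]
62^26 ≡ 1 (mod 79)  [q = 3: ≡ 1 ✗]
62^6 ≡ 67 (mod 79)  [q = 13: ≢ 1 ✓]
The check at q = 2 fails, so 62 generates a proper subgroup.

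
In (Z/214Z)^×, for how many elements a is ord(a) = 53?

φ(214) = φ(2)·φ(107) = 1·106 = 106 = 2 · 53.
Since (Z/214Z)^× is cyclic of order 106, the number of elements of order d is φ(d) when d | 106 and 0 otherwise.
53 | 106, and φ(53) = 53 − 1 = 52.

52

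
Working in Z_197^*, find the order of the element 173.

The order of 173 must divide φ(197) = 197 − 1 = 196 = 2^2 · 7^2.
Divisors of 196: 1, 2, 4, 7, 14, 28, 49, 98, 196.
Evaluate successive powers at the divisors of 196:
173^1 ≡ 173
173^2 ≡ 182
173^4 ≡ 28
173^7 ≡ 33
173^14 ≡ 104
173^28 ≡ 178
173^49 ≡ 196
173^98 ≡ 1
The smallest such exponent is 98, so the order of 173 is 98.

98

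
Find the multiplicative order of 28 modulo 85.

The order of 28 must divide φ(85) = φ(5·17) = (5−1)·(17−1) = 4·16 = 64 = 2^6.
Divisors of 64: 1, 2, 4, 8, 16, 32, 64.
Compute 28^d (mod 85) for the divisors d until we hit 1:
28^1 ≡ 28 (mod 85)
28^2 ≡ 19 (mod 85)
28^4 ≡ 21 (mod 85)
28^8 ≡ 16 (mod 85)
28^16 ≡ 1 (mod 85) ✓
The smallest such exponent is 16, so the order of 28 is 16.

16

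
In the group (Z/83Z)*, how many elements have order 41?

40

φ(83) = 83 − 1 = 82 = 2 · 41.
(Z/83Z)^× is cyclic (|G| = 82); a cyclic group of order m has exactly φ(d) elements of each order d | m, and none otherwise.
41 | 82, and φ(41) = 41 − 1 = 40.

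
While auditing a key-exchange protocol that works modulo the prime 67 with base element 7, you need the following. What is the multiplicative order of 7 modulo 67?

ord(7) | φ(67) = 67 − 1 = 66 = 2 · 3 · 11.
Divisors of 66: 1, 2, 3, 6, 11, 22, 33, 66.
Check 7^d mod 67 for each divisor in increasing order:
7^1 ≡ 7
7^2 ≡ 49
7^3 ≡ 8
7^6 ≡ 64
7^11 ≡ 30
7^22 ≡ 29
7^33 ≡ 66
7^66 ≡ 1
Hence ord(7) = 66.

66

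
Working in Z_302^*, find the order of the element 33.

ord(33) | φ(302) = φ(2)·φ(151) = 1·150 = 150 = 2 · 3 · 5^2.
Divisors of 150: 1, 2, 3, 5, 6, 10, 15, 25, 30, 50, 75, 150.
Compute 33^d (mod 302) for the divisors d until we hit 1:
33^1 ≡ 33 (mod 302)
33^2 ≡ 183 (mod 302)
33^3 ≡ 301 (mod 302)
33^5 ≡ 119 (mod 302)
33^6 ≡ 1 (mod 302) ✓
Therefore the multiplicative order of 33 modulo 302 is 6.

6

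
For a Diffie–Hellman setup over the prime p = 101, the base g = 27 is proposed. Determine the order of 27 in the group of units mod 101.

100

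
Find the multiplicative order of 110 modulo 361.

The order of 110 must divide φ(361) = φ(19^2) = 19·(19−1) = 342 = 2 · 3^2 · 19.
Divisors of 342: 1, 2, 3, 6, 9, 18, 19, 38, 57, 114, 171, 342.
Evaluate successive powers at the divisors of 342:
110^1 ≡ 110 (mod 361)
110^2 ≡ 187 (mod 361)
110^3 ≡ 354 (mod 361)
110^6 ≡ 49 (mod 361)
110^9 ≡ 18 (mod 361)
110^18 ≡ 324 (mod 361)
110^19 ≡ 262 (mod 361)
110^38 ≡ 54 (mod 361)
110^57 ≡ 69 (mod 361)
110^114 ≡ 68 (mod 361)
110^171 ≡ 360 (mod 361)
110^342 ≡ 1 (mod 361) ✓
So ord_361(110) = 342.

342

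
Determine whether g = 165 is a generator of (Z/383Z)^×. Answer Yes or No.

No

φ(383) = 383 − 1 = 382 = 2 · 191.
It suffices to check that the order of 165 is not a proper divisor of 382: compute 165^(382/q) for q ∈ {2, 191}.
165^191 ≡ 1 (mod 383)  [q = 2: ≡ 1 ✗]
165^2 ≡ 32 (mod 383)  [q = 191: ≢ 1 ✓]
165^191 ≡ 1 shows ord(165) | 191, strictly less than φ(383); not a primitive root.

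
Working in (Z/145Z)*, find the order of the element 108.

ord(108) | φ(145) = φ(5·29) = (5−1)·(29−1) = 4·28 = 112 = 2^4 · 7.
Divisors of 112: 1, 2, 4, 7, 8, 14, 16, 28, 56, 112.
Test each divisor d:
108^1 ≡ 108 (mod 145)
108^2 ≡ 64 (mod 145)
108^4 ≡ 36 (mod 145)
108^7 ≡ 12 (mod 145)
108^8 ≡ 136 (mod 145)
108^14 ≡ 144 (mod 145)
108^16 ≡ 81 (mod 145)
108^28 ≡ 1 (mod 145) ✓
Hence ord(108) = 28.

28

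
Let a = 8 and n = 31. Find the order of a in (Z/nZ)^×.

Since 8 ∈ (Z/31Z)^×, its order divides φ(31) = 31 − 1 = 30 = 2 · 3 · 5.
Divisors of 30: 1, 2, 3, 5, 6, 10, 15, 30.
Test each divisor d:
8^1 ≡ 8
8^2 ≡ 2
8^3 ≡ 16
8^5 ≡ 1
Hence ord(8) = 5.

5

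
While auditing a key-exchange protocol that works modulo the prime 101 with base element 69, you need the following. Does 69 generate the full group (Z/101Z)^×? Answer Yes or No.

No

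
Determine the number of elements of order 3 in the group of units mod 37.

φ(37) = 37 − 1 = 36 = 2^2 · 3^2.
(Z/37Z)^× is cyclic (|G| = 36); a cyclic group of order m has exactly φ(d) elements of each order d | m, and none otherwise.
3 | 36, and φ(3) = 3 − 1 = 2.

2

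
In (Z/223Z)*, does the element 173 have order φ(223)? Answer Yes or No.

φ(223) = 223 − 1 = 222 = 2 · 3 · 37.
It suffices to check that the order of 173 is not a proper divisor of 222: compute 173^(222/q) for q ∈ {2, 3, 37}.
173^111 ≡ 222 (mod 223)  [q = 2: ≢ 1 ✓]
173^74 ≡ 183 (mod 223)  [q = 3: ≢ 1 ✓]
173^6 ≡ 128 (mod 223)  [q = 37: ≢ 1 ✓]
Every test exponent gives a nontrivial residue, hence 173 generates the full group.

Yes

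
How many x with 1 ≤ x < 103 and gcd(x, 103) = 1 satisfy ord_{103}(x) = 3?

2

φ(103) = 103 − 1 = 102 = 2 · 3 · 17.
In a cyclic group of order 102, there are φ(d) elements of order d for each divisor d of 102, and zero for non-divisors.
3 | 102, and φ(3) = 3 − 1 = 2.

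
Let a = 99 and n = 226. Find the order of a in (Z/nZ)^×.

Since 99 ∈ (Z/226Z)^×, its order divides φ(226) = φ(2)·φ(113) = 1·112 = 112 = 2^4 · 7.
Divisors of 112: 1, 2, 4, 7, 8, 14, 16, 28, 56, 112.
Evaluate successive powers at the divisors of 112:
99^1 ≡ 99
99^2 ≡ 83
99^4 ≡ 109
99^7 ≡ 15
99^8 ≡ 129
99^14 ≡ 225
99^16 ≡ 143
99^28 ≡ 1
So ord_226(99) = 28.

28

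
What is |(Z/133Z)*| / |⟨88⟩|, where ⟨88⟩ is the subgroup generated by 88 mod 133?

Since 88 ∈ (Z/133Z)^×, its order divides φ(133) = φ(7·19) = (7−1)·(19−1) = 6·18 = 108 = 2^2 · 3^3.
Divisors of 108: 1, 2, 3, 4, 6, 9, 12, 18, 27, 36, 54, 108.
Check 88^d mod 133 for each divisor in increasing order:
88^1 ≡ 88 (mod 133)
88^2 ≡ 30 (mod 133)
88^3 ≡ 113 (mod 133)
88^4 ≡ 102 (mod 133)
88^6 ≡ 1 (mod 133) ✓
Thus |⟨88⟩| = ord(88) = 6.
The index is φ(133) / ord(88) = 108 / 6 = 18.

18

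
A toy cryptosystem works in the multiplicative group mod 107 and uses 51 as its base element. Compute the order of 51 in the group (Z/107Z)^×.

Since 51 ∈ (Z/107Z)^×, its order divides φ(107) = 107 − 1 = 106 = 2 · 53.
Divisors of 106: 1, 2, 53, 106.
Compute 51^d (mod 107) for the divisors d until we hit 1:
51^1 ≡ 51
51^2 ≡ 33
51^53 ≡ 106
51^106 ≡ 1
The smallest such exponent is 106, so the order of 51 is 106.

106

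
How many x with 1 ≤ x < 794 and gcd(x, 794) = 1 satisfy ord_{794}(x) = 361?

0

φ(794) = φ(2)·φ(397) = 1·396 = 396 = 2^2 · 3^2 · 11.
(Z/794Z)^× is cyclic (|G| = 396); a cyclic group of order m has exactly φ(d) elements of each order d | m, and none otherwise.
361 does not divide 396, so no element of (Z/794Z)^× has order 361.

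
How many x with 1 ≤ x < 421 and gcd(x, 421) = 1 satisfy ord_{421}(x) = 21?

12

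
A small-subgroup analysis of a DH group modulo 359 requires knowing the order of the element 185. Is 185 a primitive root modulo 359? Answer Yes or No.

No

φ(359) = 359 − 1 = 358 = 2 · 179.
185 is a primitive root mod 359 iff 185^(φ(359)/q) ≢ 1 for every prime q | φ(359), i.e. q ∈ {2, 179}.
185^179 ≡ 1 (mod 359)  [q = 2: ≡ 1 ✗]
185^2 ≡ 120 (mod 359)  [q = 179: ≢ 1 ✓]
The check at q = 2 fails, so 185 generates a proper subgroup.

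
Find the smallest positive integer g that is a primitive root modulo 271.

6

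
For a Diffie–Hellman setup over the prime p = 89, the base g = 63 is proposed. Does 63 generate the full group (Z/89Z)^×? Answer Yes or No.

Yes

φ(89) = 89 − 1 = 88 = 2^3 · 11.
Test 63^(88/q) mod 89 for each prime factor q of 88:
63^44 ≡ 88 (mod 89)  [q = 2: ≢ 1 ✓]
63^8 ≡ 8 (mod 89)  [q = 11: ≢ 1 ✓]
All checks pass, so 63 has order 88 and is a primitive root modulo 89.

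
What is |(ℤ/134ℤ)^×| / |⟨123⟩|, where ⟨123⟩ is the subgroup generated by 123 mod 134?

2

ord(123) | φ(134) = φ(2)·φ(67) = 1·66 = 66 = 2 · 3 · 11.
Divisors of 66: 1, 2, 3, 6, 11, 22, 33, 66.
Check 123^d mod 134 for each divisor in increasing order:
123^1 ≡ 123 (mod 134)
123^2 ≡ 121 (mod 134)
123^3 ≡ 9 (mod 134)
123^6 ≡ 81 (mod 134)
123^11 ≡ 37 (mod 134)
123^22 ≡ 29 (mod 134)
123^33 ≡ 1 (mod 134) ✓
So ord_134(123) = 33, hence |⟨123⟩| = 33.
[(Z/134Z)^× : ⟨123⟩] = 66/33 = 2.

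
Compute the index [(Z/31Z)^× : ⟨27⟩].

3

By Lagrange's theorem, ord_31(27) divides φ(31) = 31 − 1 = 30 = 2 · 3 · 5.
Divisors of 30: 1, 2, 3, 5, 6, 10, 15, 30.
Test each divisor d:
27^1 ≡ 27 (mod 31)
27^2 ≡ 16 (mod 31)
27^3 ≡ 29 (mod 31)
27^5 ≡ 30 (mod 31)
27^6 ≡ 4 (mod 31)
27^10 ≡ 1 (mod 31) ✓
The order of 27 is 10, so the subgroup it generates has 10 elements.
The index is φ(31) / ord(27) = 30 / 10 = 3.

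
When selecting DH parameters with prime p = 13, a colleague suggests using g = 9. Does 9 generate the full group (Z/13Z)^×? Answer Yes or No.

φ(13) = 13 − 1 = 12 = 2^2 · 3.
An element g generates (Z/13Z)^× iff g^(12/q) ≢ 1 (mod 13) for each prime q ∈ {2, 3}.
9^6 ≡ 1 (mod 13)  [q = 2: ≡ 1 ✗]
9^4 ≡ 9 (mod 13)  [q = 3: ≢ 1 ✓]
9^6 ≡ 1 shows ord(9) | 6, strictly less than φ(13); not a primitive root.

No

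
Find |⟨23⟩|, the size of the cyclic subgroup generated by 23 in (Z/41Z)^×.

10

ord(23) | φ(41) = 41 − 1 = 40 = 2^3 · 5.
Divisors of 40: 1, 2, 4, 5, 8, 10, 20, 40.
Compute 23^d (mod 41) for the divisors d until we hit 1:
23^1 ≡ 23
23^2 ≡ 37
23^4 ≡ 16
23^5 ≡ 40
23^8 ≡ 10
23^10 ≡ 1
So ord_41(23) = 10.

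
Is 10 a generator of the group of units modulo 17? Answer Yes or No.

Yes

φ(17) = 17 − 1 = 16 = 2^4.
10 is a primitive root mod 17 iff 10^(φ(17)/q) ≢ 1 for every prime q | φ(17), i.e. q ∈ {2}.
10^8 ≡ 16 (mod 17)  [q = 2: ≢ 1 ✓]
Every test exponent gives a nontrivial residue, hence 10 generates the full group.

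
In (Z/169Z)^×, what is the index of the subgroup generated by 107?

4

The order of 107 must divide φ(169) = φ(13^2) = 13·(13−1) = 156 = 2^2 · 3 · 13.
Divisors of 156: 1, 2, 3, 4, 6, 12, 13, 26, 39, 52, 78, 156.
Test each divisor d:
107^1 ≡ 107 (mod 169)
107^2 ≡ 126 (mod 169)
107^3 ≡ 131 (mod 169)
107^4 ≡ 159 (mod 169)
107^6 ≡ 92 (mod 169)
107^12 ≡ 14 (mod 169)
107^13 ≡ 146 (mod 169)
107^26 ≡ 22 (mod 169)
107^39 ≡ 1 (mod 169) ✓
So ord_169(107) = 39, hence |⟨107⟩| = 39.
Index = |(Z/169Z)^×| / |⟨107⟩| = 156 / 39 = 4.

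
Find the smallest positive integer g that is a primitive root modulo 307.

5

φ(307) = 307 − 1 = 306 = 2 · 3^2 · 17.
Test candidates g = 2, 3, … against the prime factors q ∈ {2, 3, 17} of φ(307): g is a generator iff g^(306/q) ≢ 1 for every such q.
g = 2: 2^153 ≡ 306; 2^102 ≡ 1 — hits 1, so not a primitive root.
g = 3: 3^153 ≡ 306; 3^102 ≡ 1 — hits 1, so not a primitive root.
g = 4: 4^153 ≡ 1 — hits 1, so not a primitive root.
g = 5: 5^153 ≡ 306; 5^102 ≡ 289; 5^18 ≡ 81 — none is 1, so 5 is a primitive root.
So 5 is the smallest generator of (Z/307Z)^×.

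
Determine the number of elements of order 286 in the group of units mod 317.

0

φ(317) = 317 − 1 = 316 = 2^2 · 79.
(Z/317Z)^× is cyclic (|G| = 316); a cyclic group of order m has exactly φ(d) elements of each order d | m, and none otherwise.
Here 316 is not a multiple of 286, so there are no elements of order 286.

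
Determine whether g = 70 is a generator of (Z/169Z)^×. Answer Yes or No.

φ(169) = φ(13^2) = 13·(13−1) = 156 = 2^2 · 3 · 13.
70 is a primitive root mod 169 iff 70^(φ(169)/q) ≢ 1 for every prime q | φ(169), i.e. q ∈ {2, 3, 13}.
70^78 ≡ 168 (mod 169)  [q = 2: ≢ 1 ✓]
70^52 ≡ 1 (mod 169)  [q = 3: ≡ 1 ✗]
70^12 ≡ 1 (mod 169)  [q = 13: ≡ 1 ✗]
Since 70^52 ≡ 1, the order of 70 divides 52 < 156, so 70 is not a primitive root.

No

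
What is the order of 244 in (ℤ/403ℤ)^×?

30

By Lagrange's theorem, ord_403(244) divides φ(403) = φ(13·31) = (13−1)·(31−1) = 12·30 = 360 = 2^3 · 3^2 · 5.
Divisors of 360: 1, 2, 3, 4, 5, 6, 8, 9, 10, 12, 15, 18, 20, 24, 30, 36, 40, 45, 60, 72, 90, 120, 180, 360.
Test each divisor d:
244^1 ≡ 244
244^2 ≡ 295
244^3 ≡ 246
244^4 ≡ 380
244^5 ≡ 30
244^6 ≡ 66
244^8 ≡ 126
244^9 ≡ 116
244^10 ≡ 94
244^12 ≡ 326
244^15 ≡ 402
244^18 ≡ 157
244^20 ≡ 373
244^24 ≡ 287
244^30 ≡ 1
So ord_403(244) = 30.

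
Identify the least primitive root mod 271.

6

φ(271) = 271 − 1 = 270 = 2 · 3^3 · 5.
Test candidates g = 2, 3, … against the prime factors q ∈ {2, 3, 5} of φ(271): g is a generator iff g^(270/q) ≢ 1 for every such q.
g = 2: 2^135 ≡ 1 — hits 1, so not a primitive root.
g = 3: 3^135 ≡ 270; 3^90 ≡ 1 — hits 1, so not a primitive root.
g = 4: 4^135 ≡ 1 — hits 1, so not a primitive root.
g = 5: 5^135 ≡ 1 — hits 1, so not a primitive root.
g = 6: 6^135 ≡ 270; 6^90 ≡ 242; 6^54 ≡ 10 — none is 1, so 6 is a primitive root.
The smallest primitive root modulo 271 is 6.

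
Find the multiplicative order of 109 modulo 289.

By Lagrange's theorem, ord_289(109) divides φ(289) = φ(17^2) = 17·(17−1) = 272 = 2^4 · 17.
Divisors of 272: 1, 2, 4, 8, 16, 17, 34, 68, 136, 272.
Check 109^d mod 289 for each divisor in increasing order:
109^1 ≡ 109
109^2 ≡ 32
109^4 ≡ 157
109^8 ≡ 84
109^16 ≡ 120
109^17 ≡ 75
109^34 ≡ 134
109^68 ≡ 38
109^136 ≡ 288
109^272 ≡ 1
So ord_289(109) = 272.

272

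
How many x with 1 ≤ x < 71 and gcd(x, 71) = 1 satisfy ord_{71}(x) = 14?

6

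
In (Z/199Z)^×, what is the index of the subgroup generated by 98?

ord(98) | φ(199) = 199 − 1 = 198 = 2 · 3^2 · 11.
Divisors of 198: 1, 2, 3, 6, 9, 11, 18, 22, 33, 66, 99, 198.
Check 98^d mod 199 for each divisor in increasing order:
98^1 ≡ 98
98^2 ≡ 52
98^3 ≡ 121
98^6 ≡ 114
98^9 ≡ 63
98^11 ≡ 92
98^18 ≡ 188
98^22 ≡ 106
98^33 ≡ 1
Thus |⟨98⟩| = ord(98) = 33.
[(Z/199Z)^× : ⟨98⟩] = 198/33 = 6.

6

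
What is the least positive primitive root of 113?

3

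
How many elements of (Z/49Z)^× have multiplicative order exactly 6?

φ(49) = φ(7^2) = 7·(7−1) = 42 = 2 · 3 · 7.
Since (Z/49Z)^× is cyclic of order 42, the number of elements of order d is φ(d) when d | 42 and 0 otherwise.
6 = 2 · 3 divides 42, and φ(6) = 2.

2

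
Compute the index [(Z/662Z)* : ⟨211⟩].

Since 211 ∈ (Z/662Z)^×, its order divides φ(662) = φ(2)·φ(331) = 1·330 = 330 = 2 · 3 · 5 · 11.
Divisors of 330: 1, 2, 3, 5, 6, 10, 11, 15, 22, 30, 33, 55, 66, 110, 165, 330.
Check 211^d mod 662 for each divisor in increasing order:
211^1 ≡ 211 (mod 662)
211^2 ≡ 167 (mod 662)
211^3 ≡ 151 (mod 662)
211^5 ≡ 61 (mod 662)
211^6 ≡ 293 (mod 662)
211^10 ≡ 411 (mod 662)
211^11 ≡ 661 (mod 662)
211^15 ≡ 577 (mod 662)
211^22 ≡ 1 (mod 662) ✓
The order of 211 is 22, so the subgroup it generates has 22 elements.
Index = |(Z/662Z)^×| / |⟨211⟩| = 330 / 22 = 15.

15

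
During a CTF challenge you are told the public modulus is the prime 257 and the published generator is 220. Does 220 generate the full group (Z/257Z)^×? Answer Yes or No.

Yes

φ(257) = 257 − 1 = 256 = 2^8.
Test 220^(256/q) mod 257 for each prime factor q of 256:
220^128 ≡ 256 (mod 257)  [q = 2: ≢ 1 ✓]
All checks pass, so 220 has order 256 and is a primitive root modulo 257.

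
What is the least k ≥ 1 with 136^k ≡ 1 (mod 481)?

36

ord(136) | φ(481) = φ(13·37) = (13−1)·(37−1) = 12·36 = 432 = 2^4 · 3^3.
Divisors of 432: 1, 2, 3, 4, 6, 8, 9, 12, 16, 18, 24, 27, 36, 48, 54, 72, 108, 144, 216, 432.
Test each divisor d:
136^1 ≡ 136
136^2 ≡ 218
136^3 ≡ 307
136^4 ≡ 386
136^6 ≡ 454
136^8 ≡ 367
136^9 ≡ 369
136^12 ≡ 248
136^16 ≡ 9
136^18 ≡ 38
136^24 ≡ 417
136^27 ≡ 73
136^36 ≡ 1
So ord_481(136) = 36.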